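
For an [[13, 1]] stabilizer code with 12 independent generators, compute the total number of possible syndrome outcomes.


Each stabilizer generator gives a binary (+1 or -1) measurement outcome.
With 12 independent generators:
Total syndromes = 2^12
= 4096

4096


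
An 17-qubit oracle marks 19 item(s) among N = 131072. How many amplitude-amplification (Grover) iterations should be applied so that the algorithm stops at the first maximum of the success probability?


After j Grover iterations the success probability is P(j) = sin^2((2j+1)*theta), where sin(theta) = sqrt(k/N).
N = 2^17 = 131072, k = 19
sin(theta) = sqrt(k/N) = 0.0120398711
theta = arcsin(sqrt(k/N)) = 0.012040162 rad
P(j) reaches its first maximum when (2j+1)*theta is as close as possible to pi/2, i.e. j = round(pi/(4*theta) - 1/2).
pi/(4*theta) - 1/2 = 64.7315
(For comparison, the common estimate pi/4 * sqrt(N/k) = 65.2331; the exact maximiser is used here.)
Optimal iterations = 65

65


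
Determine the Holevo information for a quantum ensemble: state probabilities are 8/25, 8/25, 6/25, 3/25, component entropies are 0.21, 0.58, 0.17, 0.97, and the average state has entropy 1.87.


chi = S(rho) - sum_i p_i * S(rho_i)
Weighted entropy = 8/25 * 0.21 + 8/25 * 0.58 + 6/25 * 0.17 + 3/25 * 0.97
= 0.4100
chi = 1.87 - 0.4100
= 1.4600

1.4600


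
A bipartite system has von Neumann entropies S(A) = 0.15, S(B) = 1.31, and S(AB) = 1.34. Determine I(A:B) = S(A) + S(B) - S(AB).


I(A:B) = S(A) + S(B) - S(AB)
= 0.15 + 1.31 - 1.34
= 0.1200

0.1200


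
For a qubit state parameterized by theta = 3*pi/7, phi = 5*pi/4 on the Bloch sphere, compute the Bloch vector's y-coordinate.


theta = 1.3464, phi = 3.9270
r_y = sin(theta)*sin(phi) = 0.9749 * -0.7071
r_y = -0.6894

-0.6894


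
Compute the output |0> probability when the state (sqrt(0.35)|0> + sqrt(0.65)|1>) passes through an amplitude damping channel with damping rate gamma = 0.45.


For amplitude damping with parameter gamma on state sqrt(a)|0> + sqrt(b)|1>:
alpha^2 = 0.35, beta^2 = 0.65
P(|0>) = alpha^2 + gamma * beta^2
= 0.35 + 0.45 * 0.65
= 0.35 + 0.2925
= 0.6425

0.6425


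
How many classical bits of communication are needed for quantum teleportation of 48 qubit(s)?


Quantum teleportation requires 2 classical bits per qubit teleported.
48 qubit(s) -> 2 * 48 = 96 classical bits

96


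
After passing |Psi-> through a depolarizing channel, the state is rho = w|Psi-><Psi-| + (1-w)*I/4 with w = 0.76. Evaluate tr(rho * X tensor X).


|Psi-> = (|01> - |10>)/sqrt(2)
For the pure Bell state, <X_A X_B> = -1 (Bell-state Pauli correlator).
The maximally-mixed part I/4 has tr(I/4 * P tensor P) = 0 for any traceless Pauli P.
So <X_A X_B>_rho = w * (-1) + (1 - w) * 0
= 0.76 * (-1)
= -0.7600

-0.7600


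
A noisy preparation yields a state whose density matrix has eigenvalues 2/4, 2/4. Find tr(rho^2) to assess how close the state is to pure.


tr(rho^2) = sum of eigenvalues squared
= (2/4)^2 + (2/4)^2
= (4 + 4) / 16
= 8/16
= 0.5000

0.5000


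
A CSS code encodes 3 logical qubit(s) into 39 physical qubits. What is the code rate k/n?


Code rate R = k/n
= 3/39
= 0.0769

0.0769


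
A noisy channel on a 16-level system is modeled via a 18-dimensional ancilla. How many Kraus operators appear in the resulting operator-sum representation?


Tracing out the environment in an orthonormal basis {|i>_E} gives Kraus operators K_i = <i|_E U |0>_E.
Number of Kraus operators = dim(H_env) = d_env
= 18

18


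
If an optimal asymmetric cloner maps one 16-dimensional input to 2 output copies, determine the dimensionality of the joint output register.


Output space = H^(tensor 2) where dim(H) = 16
dim = 16^2
= 256

256


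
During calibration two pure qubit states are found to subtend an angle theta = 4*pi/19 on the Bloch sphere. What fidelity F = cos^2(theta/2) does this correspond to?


For states separated by angle theta on Bloch sphere:
F = cos^2(theta/2)
theta = 4*pi/19 = 0.6614
theta/2 = 0.3307
cos(theta/2) = 0.9458
F = 0.8946

0.8946


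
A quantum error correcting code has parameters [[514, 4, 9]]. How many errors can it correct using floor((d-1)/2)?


Code parameters: [[514, 4, 9]], distance d = 9.
Number of correctable errors = floor((d-1)/2)
= floor((9 - 1)/2)
= floor(8/2)
= 4

4


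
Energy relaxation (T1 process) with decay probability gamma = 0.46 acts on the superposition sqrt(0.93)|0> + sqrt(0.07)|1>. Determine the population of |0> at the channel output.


For amplitude damping with parameter gamma on state sqrt(a)|0> + sqrt(b)|1>:
alpha^2 = 0.93, beta^2 = 0.07
P(|0>) = alpha^2 + gamma * beta^2
= 0.93 + 0.46 * 0.07
= 0.93 + 0.0322
= 0.9622

0.9622


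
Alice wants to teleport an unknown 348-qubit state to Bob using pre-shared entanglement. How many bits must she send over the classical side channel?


Quantum teleportation requires 2 classical bits per qubit teleported.
348 qubit(s) -> 2 * 348 = 696 classical bits

696


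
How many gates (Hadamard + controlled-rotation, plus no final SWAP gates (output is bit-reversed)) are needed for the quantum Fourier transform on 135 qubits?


Hadamard gates: 135
Controlled rotations: n*(n-1)/2 = 135*134/2 = 9045
SWAP gates: 0 (omitted)
Total = 135 + 9045
= 9180

9180


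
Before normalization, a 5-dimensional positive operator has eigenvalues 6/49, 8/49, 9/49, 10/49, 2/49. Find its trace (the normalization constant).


tr(M) = sum of eigenvalues
= 6/49 + 8/49 + 9/49 + 10/49 + 2/49
= 35/49
= 0.7143

0.7143


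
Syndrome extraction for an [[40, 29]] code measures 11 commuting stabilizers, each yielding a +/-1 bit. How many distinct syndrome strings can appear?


Each stabilizer generator gives a binary (+1 or -1) measurement outcome.
With 11 independent generators:
Total syndromes = 2^11
= 2048

2048


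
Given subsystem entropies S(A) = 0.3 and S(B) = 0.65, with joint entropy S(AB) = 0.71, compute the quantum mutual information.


I(A:B) = S(A) + S(B) - S(AB)
= 0.3 + 0.65 - 0.71
= 0.2400

0.2400


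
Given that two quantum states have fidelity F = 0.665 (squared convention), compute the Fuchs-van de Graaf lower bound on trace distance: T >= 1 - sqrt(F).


Fuchs-van de Graaf (squared-fidelity convention): 1 - sqrt(F) <= T <= sqrt(1 - F).
Lower bound: T >= 1 - sqrt(F)
sqrt(F) = sqrt(0.665) = 0.8155
T >= 1 - 0.8155
T >= 0.1845

0.1845


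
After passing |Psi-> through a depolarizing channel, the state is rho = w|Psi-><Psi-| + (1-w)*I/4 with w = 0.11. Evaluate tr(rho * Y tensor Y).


|Psi-> = (|01> - |10>)/sqrt(2)
For the pure Bell state, <Y_A Y_B> = -1 (Bell-state Pauli correlator).
The maximally-mixed part I/4 has tr(I/4 * P tensor P) = 0 for any traceless Pauli P.
So <Y_A Y_B>_rho = w * (-1) + (1 - w) * 0
= 0.11 * (-1)
= -0.1100

-0.1100


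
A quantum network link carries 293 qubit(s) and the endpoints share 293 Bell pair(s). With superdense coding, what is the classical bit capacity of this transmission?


Superdense coding allows 2 classical bits per shared entangled pair.
293 pair(s) -> 2 * 293 = 586 classical bits

586


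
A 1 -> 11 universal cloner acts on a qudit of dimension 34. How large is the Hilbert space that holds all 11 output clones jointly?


Output space = H^(tensor 11) where dim(H) = 34
dim = 34^11
= 1156 (after 2 factors)
= 39304 (after 3 factors)
= 1336336 (after 4 factors)
= 45435424 (after 5 factors)
= 1544804416 (after 6 factors)
= 52523350144 (after 7 factors)
= 1785793904896 (after 8 factors)
= 60716992766464 (after 9 factors)
= 2064377754059776 (after 10 factors)
= 70188843638032384 (after 11 factors)
= 70188843638032384

70188843638032384


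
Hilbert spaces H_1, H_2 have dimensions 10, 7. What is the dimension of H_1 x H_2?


dim(H_1 x H_2) = 10 * 7
= 70

70


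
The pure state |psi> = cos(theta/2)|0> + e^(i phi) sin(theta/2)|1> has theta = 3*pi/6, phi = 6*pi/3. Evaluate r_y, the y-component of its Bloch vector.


theta = 1.5708, phi = 6.2832
r_y = sin(theta)*sin(phi) = 1.0000 * 0.0000
r_y = 0.0000

0.0000


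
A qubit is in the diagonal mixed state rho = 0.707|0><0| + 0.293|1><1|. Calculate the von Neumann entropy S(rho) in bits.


S = -p*log2(p) - (1-p)*log2(1-p)
p = 0.7070, 1-p = 0.2930
= -0.7070 * log2(0.7070) - 0.2930 * log2(0.2930)
= -(-0.3537) - (-0.5189)
= 0.8726

0.8726


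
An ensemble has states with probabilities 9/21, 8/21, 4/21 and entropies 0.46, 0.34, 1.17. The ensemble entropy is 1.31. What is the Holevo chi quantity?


chi = S(rho) - sum_i p_i * S(rho_i)
Weighted entropy = 9/21 * 0.46 + 8/21 * 0.34 + 4/21 * 1.17
= 0.5495
chi = 1.31 - 0.5495
= 0.7605

0.7605


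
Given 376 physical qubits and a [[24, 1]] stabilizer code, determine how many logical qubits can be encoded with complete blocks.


Each code block uses 24 physical qubits for 1 logical qubit(s).
Number of complete blocks = floor(376 / 24) = 15
Logical qubits = 15 * 1
= 15

15


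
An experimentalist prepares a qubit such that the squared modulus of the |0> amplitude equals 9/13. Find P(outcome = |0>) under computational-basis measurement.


|alpha|^2 = 9/13 = 0.6923
|beta|^2 = 1 - 9/13 = 4/13 = 0.3077
P(|0>) = |alpha|^2 = 0.6923

0.6923


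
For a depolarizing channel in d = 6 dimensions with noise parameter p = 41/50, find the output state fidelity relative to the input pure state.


F = (1-p) + p/d
= (1 - 0.8200) + 0.8200/6
= 0.1800 + 0.1367
= 0.3167

0.3167


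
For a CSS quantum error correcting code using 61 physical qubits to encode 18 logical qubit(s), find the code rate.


Code rate R = k/n
= 18/61
= 0.2951

0.2951


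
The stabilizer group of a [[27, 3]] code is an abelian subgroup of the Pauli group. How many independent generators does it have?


For an [[n,k]] stabilizer code:
Number of stabilizer generators = n - k
= 27 - 3
= 24

24


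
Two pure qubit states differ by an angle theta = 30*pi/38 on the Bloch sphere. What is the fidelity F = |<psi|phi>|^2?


For states separated by angle theta on Bloch sphere:
F = cos^2(theta/2)
theta = 30*pi/38 = 2.4802
theta/2 = 1.2401
cos(theta/2) = 0.3247
F = 0.1054

0.1054


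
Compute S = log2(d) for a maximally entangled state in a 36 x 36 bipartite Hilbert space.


For a maximally entangled state in d x d:
S = log2(d) = log2(36)
= 5.1699

5.1699


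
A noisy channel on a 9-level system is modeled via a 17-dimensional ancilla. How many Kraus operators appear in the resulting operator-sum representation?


Tracing out the environment in an orthonormal basis {|i>_E} gives Kraus operators K_i = <i|_E U |0>_E.
Number of Kraus operators = dim(H_env) = d_env
= 17

17


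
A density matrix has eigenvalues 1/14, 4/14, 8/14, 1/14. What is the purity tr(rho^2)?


tr(rho^2) = sum of eigenvalues squared
= (1/14)^2 + (4/14)^2 + (8/14)^2 + (1/14)^2
= (1 + 16 + 64 + 1) / 196
= 82/196
= 0.4184

0.4184


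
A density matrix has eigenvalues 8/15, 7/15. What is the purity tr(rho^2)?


tr(rho^2) = sum of eigenvalues squared
= (8/15)^2 + (7/15)^2
= (64 + 49) / 225
= 113/225
= 0.5022

0.5022


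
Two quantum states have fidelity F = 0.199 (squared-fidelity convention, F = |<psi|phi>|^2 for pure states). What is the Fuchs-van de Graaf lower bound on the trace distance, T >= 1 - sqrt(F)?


Fuchs-van de Graaf (squared-fidelity convention): 1 - sqrt(F) <= T <= sqrt(1 - F).
Lower bound: T >= 1 - sqrt(F)
sqrt(F) = sqrt(0.199) = 0.4461
T >= 1 - 0.4461
T >= 0.5539

0.5539


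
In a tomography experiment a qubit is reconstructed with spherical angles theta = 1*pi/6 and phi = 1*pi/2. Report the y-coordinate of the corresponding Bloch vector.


theta = 0.5236, phi = 1.5708
r_y = sin(theta)*sin(phi) = 0.5000 * 1.0000
r_y = 0.5000

0.5000


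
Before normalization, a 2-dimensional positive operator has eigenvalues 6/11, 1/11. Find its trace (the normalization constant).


tr(M) = sum of eigenvalues
= 6/11 + 1/11
= 7/11
= 0.6364

0.6364


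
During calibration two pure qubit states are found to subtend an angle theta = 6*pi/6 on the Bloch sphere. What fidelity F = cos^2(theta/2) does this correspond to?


For states separated by angle theta on Bloch sphere:
F = cos^2(theta/2)
theta = 6*pi/6 = 3.1416
theta/2 = 1.5708
cos(theta/2) = 0.0000
F = 0.0000

0.0000


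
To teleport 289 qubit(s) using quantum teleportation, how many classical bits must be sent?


Quantum teleportation requires 2 classical bits per qubit teleported.
289 qubit(s) -> 2 * 289 = 578 classical bits

578


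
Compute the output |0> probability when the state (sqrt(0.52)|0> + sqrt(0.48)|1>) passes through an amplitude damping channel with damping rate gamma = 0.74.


For amplitude damping with parameter gamma on state sqrt(a)|0> + sqrt(b)|1>:
alpha^2 = 0.52, beta^2 = 0.48
P(|0>) = alpha^2 + gamma * beta^2
= 0.52 + 0.74 * 0.48
= 0.52 + 0.3552
= 0.8752

0.8752


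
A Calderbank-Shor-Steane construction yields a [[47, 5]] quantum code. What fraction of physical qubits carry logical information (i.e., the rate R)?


Code rate R = k/n
= 5/47
= 0.1064

0.1064


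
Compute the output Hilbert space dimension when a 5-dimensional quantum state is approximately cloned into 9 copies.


Output space = H^(tensor 9) where dim(H) = 5
dim = 5^9
= 25 (after 2 factors)
= 125 (after 3 factors)
= 625 (after 4 factors)
= 3125 (after 5 factors)
= 15625 (after 6 factors)
= 78125 (after 7 factors)
= 390625 (after 8 factors)
= 1953125 (after 9 factors)
= 1953125

1953125


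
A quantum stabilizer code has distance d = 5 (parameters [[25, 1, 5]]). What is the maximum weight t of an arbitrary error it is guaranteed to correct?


Code parameters: [[25, 1, 5]], distance d = 5.
Number of correctable errors = floor((d-1)/2)
= floor((5 - 1)/2)
= floor(4/2)
= 2

2


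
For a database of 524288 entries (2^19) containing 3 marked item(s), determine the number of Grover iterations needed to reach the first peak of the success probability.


After j Grover iterations the success probability is P(j) = sin^2((2j+1)*theta), where sin(theta) = sqrt(k/N).
N = 2^19 = 524288, k = 3
sin(theta) = sqrt(k/N) = 0.002392079827
theta = arcsin(sqrt(k/N)) = 0.002392082108 rad
P(j) reaches its first maximum when (2j+1)*theta is as close as possible to pi/2, i.e. j = round(pi/(4*theta) - 1/2).
pi/(4*theta) - 1/2 = 327.8324
(For comparison, the common estimate pi/4 * sqrt(N/k) = 328.3328; the exact maximiser is used here.)
Optimal iterations = 328

328


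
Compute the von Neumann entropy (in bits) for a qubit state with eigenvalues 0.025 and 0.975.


S = -p*log2(p) - (1-p)*log2(1-p)
p = 0.0250, 1-p = 0.9750
= -0.0250 * log2(0.0250) - 0.9750 * log2(0.9750)
= -(-0.1330) - (-0.0356)
= 0.1687

0.1687


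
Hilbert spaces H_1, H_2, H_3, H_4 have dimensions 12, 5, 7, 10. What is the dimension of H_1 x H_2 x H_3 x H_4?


dim(H_1 x H_2 x H_3 x H_4) = 12 * 5 * 7 * 10
= 60 * 7 * 10
= 420 * 10
= 4200

4200


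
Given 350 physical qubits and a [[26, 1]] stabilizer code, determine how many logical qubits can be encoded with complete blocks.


Each code block uses 26 physical qubits for 1 logical qubit(s).
Number of complete blocks = floor(350 / 26) = 13
Logical qubits = 13 * 1
= 13

13


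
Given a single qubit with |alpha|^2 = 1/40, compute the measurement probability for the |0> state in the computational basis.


|alpha|^2 = 1/40 = 0.0250
|beta|^2 = 1 - 1/40 = 39/40 = 0.9750
P(|0>) = |alpha|^2 = 0.0250

0.0250


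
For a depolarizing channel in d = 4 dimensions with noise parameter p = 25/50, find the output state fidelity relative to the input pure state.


F = (1-p) + p/d
= (1 - 0.5000) + 0.5000/4
= 0.5000 + 0.1250
= 0.6250

0.6250


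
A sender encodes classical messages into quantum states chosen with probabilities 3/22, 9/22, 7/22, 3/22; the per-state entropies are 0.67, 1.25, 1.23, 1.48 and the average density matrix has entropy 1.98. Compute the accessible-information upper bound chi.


chi = S(rho) - sum_i p_i * S(rho_i)
Weighted entropy = 3/22 * 0.67 + 9/22 * 1.25 + 7/22 * 1.23 + 3/22 * 1.48
= 1.1959
chi = 1.98 - 1.1959
= 0.7841

0.7841


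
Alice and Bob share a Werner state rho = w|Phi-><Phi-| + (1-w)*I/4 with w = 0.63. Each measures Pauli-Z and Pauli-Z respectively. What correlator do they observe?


|Phi-> = (|00> - |11>)/sqrt(2)
For the pure Bell state, <Z_A Z_B> = +1 (Bell-state Pauli correlator).
The maximally-mixed part I/4 has tr(I/4 * P tensor P) = 0 for any traceless Pauli P.
So <Z_A Z_B>_rho = w * (+1) + (1 - w) * 0
= 0.63 * (+1)
= 0.6300

0.6300


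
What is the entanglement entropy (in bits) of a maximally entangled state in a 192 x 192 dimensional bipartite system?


For a maximally entangled state in d x d:
S = log2(d) = log2(192)
= 7.5850

7.5850


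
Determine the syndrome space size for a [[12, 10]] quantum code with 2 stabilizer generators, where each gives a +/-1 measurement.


Each stabilizer generator gives a binary (+1 or -1) measurement outcome.
With 2 independent generators:
Total syndromes = 2^2
= 4

4


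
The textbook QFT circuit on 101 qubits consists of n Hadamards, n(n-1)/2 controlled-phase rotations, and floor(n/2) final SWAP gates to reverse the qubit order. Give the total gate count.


Hadamard gates: 101
Controlled rotations: n*(n-1)/2 = 101*100/2 = 5050
SWAP gates: floor(n/2) = floor(101/2) = 50
Total = 101 + 5050 + 50
= 5201

5201


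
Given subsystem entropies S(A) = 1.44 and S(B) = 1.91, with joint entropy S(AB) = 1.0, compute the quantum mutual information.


I(A:B) = S(A) + S(B) - S(AB)
= 1.44 + 1.91 - 1.0
= 2.3500

2.3500


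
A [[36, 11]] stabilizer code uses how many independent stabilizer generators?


For an [[n,k]] stabilizer code:
Number of stabilizer generators = n - k
= 36 - 11
= 25

25


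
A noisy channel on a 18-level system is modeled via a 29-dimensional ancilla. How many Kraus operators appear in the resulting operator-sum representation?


Tracing out the environment in an orthonormal basis {|i>_E} gives Kraus operators K_i = <i|_E U |0>_E.
Number of Kraus operators = dim(H_env) = d_env
= 29

29


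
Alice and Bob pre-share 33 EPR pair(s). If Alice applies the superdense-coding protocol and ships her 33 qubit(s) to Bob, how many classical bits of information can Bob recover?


Superdense coding allows 2 classical bits per shared entangled pair.
33 pair(s) -> 2 * 33 = 66 classical bits

66


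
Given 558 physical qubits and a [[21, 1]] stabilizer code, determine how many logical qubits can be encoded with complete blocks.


Each code block uses 21 physical qubits for 1 logical qubit(s).
Number of complete blocks = floor(558 / 21) = 26
Logical qubits = 26 * 1
= 26

26


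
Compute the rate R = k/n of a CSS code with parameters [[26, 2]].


Code rate R = k/n
= 2/26
= 0.0769

0.0769


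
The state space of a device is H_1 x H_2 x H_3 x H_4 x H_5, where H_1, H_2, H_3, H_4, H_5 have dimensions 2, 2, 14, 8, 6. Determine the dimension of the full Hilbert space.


dim(H_1 x H_2 x H_3 x H_4 x H_5) = 2 * 2 * 14 * 8 * 6
= 4 * 14 * 8 * 6
= 56 * 8 * 6
= 448 * 6
= 2688

2688


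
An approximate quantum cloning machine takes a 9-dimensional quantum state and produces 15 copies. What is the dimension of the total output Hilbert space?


Output space = H^(tensor 15) where dim(H) = 9
dim = 9^15
= 81 (after 2 factors)
= 729 (after 3 factors)
= 6561 (after 4 factors)
= 59049 (after 5 factors)
= 531441 (after 6 factors)
= 4782969 (after 7 factors)
= 43046721 (after 8 factors)
= 387420489 (after 9 factors)
= 3486784401 (after 10 factors)
= 31381059609 (after 11 factors)
= 282429536481 (after 12 factors)
= 2541865828329 (after 13 factors)
= 22876792454961 (after 14 factors)
= 205891132094649 (after 15 factors)
= 205891132094649

205891132094649


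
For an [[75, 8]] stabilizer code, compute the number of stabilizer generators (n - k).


For an [[n,k]] stabilizer code:
Number of stabilizer generators = n - k
= 75 - 8
= 67

67


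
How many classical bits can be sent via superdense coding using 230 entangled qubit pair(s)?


Superdense coding allows 2 classical bits per shared entangled pair.
230 pair(s) -> 2 * 230 = 460 classical bits

460


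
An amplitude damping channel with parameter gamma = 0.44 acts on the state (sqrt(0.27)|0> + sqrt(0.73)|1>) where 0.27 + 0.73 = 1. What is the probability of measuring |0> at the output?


For amplitude damping with parameter gamma on state sqrt(a)|0> + sqrt(b)|1>:
alpha^2 = 0.27, beta^2 = 0.73
P(|0>) = alpha^2 + gamma * beta^2
= 0.27 + 0.44 * 0.73
= 0.27 + 0.3212
= 0.5912

0.5912


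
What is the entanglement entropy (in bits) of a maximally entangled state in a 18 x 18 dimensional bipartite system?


For a maximally entangled state in d x d:
S = log2(d) = log2(18)
= 4.1699

4.1699


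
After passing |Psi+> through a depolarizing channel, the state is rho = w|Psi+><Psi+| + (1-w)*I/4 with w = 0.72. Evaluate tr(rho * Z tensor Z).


|Psi+> = (|01> + |10>)/sqrt(2)
For the pure Bell state, <Z_A Z_B> = -1 (Bell-state Pauli correlator).
The maximally-mixed part I/4 has tr(I/4 * P tensor P) = 0 for any traceless Pauli P.
So <Z_A Z_B>_rho = w * (-1) + (1 - w) * 0
= 0.72 * (-1)
= -0.7200

-0.7200


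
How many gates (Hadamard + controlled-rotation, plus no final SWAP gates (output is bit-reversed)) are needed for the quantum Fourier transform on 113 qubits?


Hadamard gates: 113
Controlled rotations: n*(n-1)/2 = 113*112/2 = 6328
SWAP gates: 0 (omitted)
Total = 113 + 6328
= 6441

6441


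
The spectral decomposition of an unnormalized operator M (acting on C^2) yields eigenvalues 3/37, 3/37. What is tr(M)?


tr(M) = sum of eigenvalues
= 3/37 + 3/37
= 6/37
= 0.1622

0.1622


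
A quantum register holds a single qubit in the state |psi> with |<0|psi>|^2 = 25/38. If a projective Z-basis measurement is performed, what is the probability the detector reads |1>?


|alpha|^2 = 25/38 = 0.6579
|beta|^2 = 1 - 25/38 = 13/38 = 0.3421
P(|1>) = |beta|^2 = 0.3421

0.3421


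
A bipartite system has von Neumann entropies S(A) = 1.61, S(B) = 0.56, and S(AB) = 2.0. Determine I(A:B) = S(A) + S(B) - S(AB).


I(A:B) = S(A) + S(B) - S(AB)
= 1.61 + 0.56 - 2.0
= 0.1700

0.1700


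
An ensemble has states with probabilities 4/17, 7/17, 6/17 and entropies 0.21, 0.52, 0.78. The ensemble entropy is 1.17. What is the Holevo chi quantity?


chi = S(rho) - sum_i p_i * S(rho_i)
Weighted entropy = 4/17 * 0.21 + 7/17 * 0.52 + 6/17 * 0.78
= 0.5388
chi = 1.17 - 0.5388
= 0.6312

0.6312


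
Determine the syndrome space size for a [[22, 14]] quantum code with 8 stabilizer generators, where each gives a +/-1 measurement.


Each stabilizer generator gives a binary (+1 or -1) measurement outcome.
With 8 independent generators:
Total syndromes = 2^8
= 256

256


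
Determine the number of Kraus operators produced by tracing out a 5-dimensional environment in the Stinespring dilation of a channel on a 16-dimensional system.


Tracing out the environment in an orthonormal basis {|i>_E} gives Kraus operators K_i = <i|_E U |0>_E.
Number of Kraus operators = dim(H_env) = d_env
= 5

5


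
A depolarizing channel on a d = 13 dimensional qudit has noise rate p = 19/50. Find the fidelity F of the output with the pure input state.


F = (1-p) + p/d
= (1 - 0.3800) + 0.3800/13
= 0.6200 + 0.0292
= 0.6492

0.6492


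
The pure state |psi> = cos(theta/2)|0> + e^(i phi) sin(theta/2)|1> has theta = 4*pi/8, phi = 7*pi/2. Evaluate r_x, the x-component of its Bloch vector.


theta = 1.5708, phi = 10.9956
r_x = sin(theta)*cos(phi) = 1.0000 * 0.0000
r_x = 0.0000

0.0000


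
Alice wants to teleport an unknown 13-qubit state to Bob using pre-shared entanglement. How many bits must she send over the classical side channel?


Quantum teleportation requires 2 classical bits per qubit teleported.
13 qubit(s) -> 2 * 13 = 26 classical bits

26


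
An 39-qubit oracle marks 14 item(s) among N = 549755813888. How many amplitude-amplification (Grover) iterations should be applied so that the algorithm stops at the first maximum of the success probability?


After j Grover iterations the success probability is P(j) = sin^2((2j+1)*theta), where sin(theta) = sqrt(k/N).
N = 2^39 = 549755813888, k = 14
sin(theta) = sqrt(k/N) = 5.046370146e-06
theta = arcsin(sqrt(k/N)) = 5.046370146e-06 rad
P(j) reaches its first maximum when (2j+1)*theta is as close as possible to pi/2, i.e. j = round(pi/(4*theta) - 1/2).
pi/(4*theta) - 1/2 = 155635.7575
(For comparison, the common estimate pi/4 * sqrt(N/k) = 155636.2575; the exact maximiser is used here.)
Optimal iterations = 155636

155636


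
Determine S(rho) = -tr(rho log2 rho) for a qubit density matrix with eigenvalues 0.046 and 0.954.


S = -p*log2(p) - (1-p)*log2(1-p)
p = 0.0460, 1-p = 0.9540
= -0.0460 * log2(0.0460) - 0.9540 * log2(0.9540)
= -(-0.2043) - (-0.0648)
= 0.2692

0.2692


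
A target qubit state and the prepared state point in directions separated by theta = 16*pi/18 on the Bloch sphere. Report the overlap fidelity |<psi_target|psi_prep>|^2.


For states separated by angle theta on Bloch sphere:
F = cos^2(theta/2)
theta = 16*pi/18 = 2.7925
theta/2 = 1.3963
cos(theta/2) = 0.1736
F = 0.0302

0.0302


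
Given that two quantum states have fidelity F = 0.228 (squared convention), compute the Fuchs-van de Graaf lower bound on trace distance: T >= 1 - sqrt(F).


Fuchs-van de Graaf (squared-fidelity convention): 1 - sqrt(F) <= T <= sqrt(1 - F).
Lower bound: T >= 1 - sqrt(F)
sqrt(F) = sqrt(0.228) = 0.4775
T >= 1 - 0.4775
T >= 0.5225

0.5225


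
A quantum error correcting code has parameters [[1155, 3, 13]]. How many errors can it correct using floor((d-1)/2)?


Code parameters: [[1155, 3, 13]], distance d = 13.
Number of correctable errors = floor((d-1)/2)
= floor((13 - 1)/2)
= floor(12/2)
= 6

6


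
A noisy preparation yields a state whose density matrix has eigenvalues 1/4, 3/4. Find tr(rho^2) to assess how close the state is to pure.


tr(rho^2) = sum of eigenvalues squared
= (1/4)^2 + (3/4)^2
= (1 + 9) / 16
= 10/16
= 0.6250

0.6250


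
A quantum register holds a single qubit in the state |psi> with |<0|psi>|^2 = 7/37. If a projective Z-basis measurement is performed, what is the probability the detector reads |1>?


|alpha|^2 = 7/37 = 0.1892
|beta|^2 = 1 - 7/37 = 30/37 = 0.8108
P(|1>) = |beta|^2 = 0.8108

0.8108


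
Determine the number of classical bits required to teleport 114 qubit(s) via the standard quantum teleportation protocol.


Quantum teleportation requires 2 classical bits per qubit teleported.
114 qubit(s) -> 2 * 114 = 228 classical bits

228


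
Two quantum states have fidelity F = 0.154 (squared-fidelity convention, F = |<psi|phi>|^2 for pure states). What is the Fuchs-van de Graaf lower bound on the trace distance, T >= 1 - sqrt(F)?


Fuchs-van de Graaf (squared-fidelity convention): 1 - sqrt(F) <= T <= sqrt(1 - F).
Lower bound: T >= 1 - sqrt(F)
sqrt(F) = sqrt(0.154) = 0.3924
T >= 1 - 0.3924
T >= 0.6076

0.6076


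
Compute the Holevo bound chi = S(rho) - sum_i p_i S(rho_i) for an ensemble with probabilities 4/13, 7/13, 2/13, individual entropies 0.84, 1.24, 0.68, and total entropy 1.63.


chi = S(rho) - sum_i p_i * S(rho_i)
Weighted entropy = 4/13 * 0.84 + 7/13 * 1.24 + 2/13 * 0.68
= 1.0308
chi = 1.63 - 1.0308
= 0.5992

0.5992


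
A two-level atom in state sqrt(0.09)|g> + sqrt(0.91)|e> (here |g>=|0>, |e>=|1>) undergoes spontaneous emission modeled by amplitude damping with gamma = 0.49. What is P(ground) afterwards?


For amplitude damping with parameter gamma on state sqrt(a)|0> + sqrt(b)|1>:
alpha^2 = 0.09, beta^2 = 0.91
P(|0>) = alpha^2 + gamma * beta^2
= 0.09 + 0.49 * 0.91
= 0.09 + 0.4459
= 0.5359

0.5359


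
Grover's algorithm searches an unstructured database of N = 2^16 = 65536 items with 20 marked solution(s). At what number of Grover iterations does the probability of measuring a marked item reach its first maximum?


After j Grover iterations the success probability is P(j) = sin^2((2j+1)*theta), where sin(theta) = sqrt(k/N).
N = 2^16 = 65536, k = 20
sin(theta) = sqrt(k/N) = 0.01746928107
theta = arcsin(sqrt(k/N)) = 0.01747016973 rad
P(j) reaches its first maximum when (2j+1)*theta is as close as possible to pi/2, i.e. j = round(pi/(4*theta) - 1/2).
pi/(4*theta) - 1/2 = 44.4565
(For comparison, the common estimate pi/4 * sqrt(N/k) = 44.9588; the exact maximiser is used here.)
Optimal iterations = 44

44


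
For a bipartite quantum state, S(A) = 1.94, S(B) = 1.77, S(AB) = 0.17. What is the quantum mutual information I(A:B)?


I(A:B) = S(A) + S(B) - S(AB)
= 1.94 + 1.77 - 0.17
= 3.5400

3.5400


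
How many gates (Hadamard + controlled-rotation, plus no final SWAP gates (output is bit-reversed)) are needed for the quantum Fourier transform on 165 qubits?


Hadamard gates: 165
Controlled rotations: n*(n-1)/2 = 165*164/2 = 13530
SWAP gates: 0 (omitted)
Total = 165 + 13530
= 13695

13695


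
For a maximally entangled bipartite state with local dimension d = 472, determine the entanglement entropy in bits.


For a maximally entangled state in d x d:
S = log2(d) = log2(472)
= 8.8826

8.8826


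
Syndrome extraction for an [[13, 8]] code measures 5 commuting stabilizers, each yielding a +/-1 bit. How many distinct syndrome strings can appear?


Each stabilizer generator gives a binary (+1 or -1) measurement outcome.
With 5 independent generators:
Total syndromes = 2^5
= 32

32


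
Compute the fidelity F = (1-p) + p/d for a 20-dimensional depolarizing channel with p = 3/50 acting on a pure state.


F = (1-p) + p/d
= (1 - 0.0600) + 0.0600/20
= 0.9400 + 0.0030
= 0.9430

0.9430


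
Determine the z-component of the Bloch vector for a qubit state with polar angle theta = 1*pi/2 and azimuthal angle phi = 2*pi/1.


theta = 1.5708, phi = 6.2832
r_z = cos(theta) = 0.0000

0.0000


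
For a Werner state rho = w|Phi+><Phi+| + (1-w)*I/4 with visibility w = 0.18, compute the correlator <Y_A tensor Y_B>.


|Phi+> = (|00> + |11>)/sqrt(2)
For the pure Bell state, <Y_A Y_B> = -1 (Bell-state Pauli correlator).
The maximally-mixed part I/4 has tr(I/4 * P tensor P) = 0 for any traceless Pauli P.
So <Y_A Y_B>_rho = w * (-1) + (1 - w) * 0
= 0.18 * (-1)
= -0.1800

-0.1800


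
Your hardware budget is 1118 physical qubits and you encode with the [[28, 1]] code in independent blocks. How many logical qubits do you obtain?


Each code block uses 28 physical qubits for 1 logical qubit(s).
Number of complete blocks = floor(1118 / 28) = 39
Logical qubits = 39 * 1
= 39

39


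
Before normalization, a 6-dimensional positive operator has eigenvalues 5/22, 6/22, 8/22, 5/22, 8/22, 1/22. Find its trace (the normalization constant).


tr(M) = sum of eigenvalues
= 5/22 + 6/22 + 8/22 + 5/22 + 8/22 + 1/22
= 33/22
= 1.5000

1.5000


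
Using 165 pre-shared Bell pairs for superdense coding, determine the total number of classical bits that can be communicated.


Superdense coding allows 2 classical bits per shared entangled pair.
165 pair(s) -> 2 * 165 = 330 classical bits

330


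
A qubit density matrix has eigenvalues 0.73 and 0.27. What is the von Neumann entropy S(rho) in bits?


S = -p*log2(p) - (1-p)*log2(1-p)
p = 0.7300, 1-p = 0.2700
= -0.7300 * log2(0.7300) - 0.2700 * log2(0.2700)
= -(-0.3314) - (-0.5100)
= 0.8415

0.8415


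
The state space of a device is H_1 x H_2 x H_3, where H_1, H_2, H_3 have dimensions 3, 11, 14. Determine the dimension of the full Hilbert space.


dim(H_1 x H_2 x H_3) = 3 * 11 * 14
= 33 * 14
= 462

462


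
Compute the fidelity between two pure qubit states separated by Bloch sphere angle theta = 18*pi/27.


For states separated by angle theta on Bloch sphere:
F = cos^2(theta/2)
theta = 18*pi/27 = 2.0944
theta/2 = 1.0472
cos(theta/2) = 0.5000
F = 0.2500

0.2500


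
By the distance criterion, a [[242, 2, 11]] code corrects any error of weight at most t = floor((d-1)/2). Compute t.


Code parameters: [[242, 2, 11]], distance d = 11.
Number of correctable errors = floor((d-1)/2)
= floor((11 - 1)/2)
= floor(10/2)
= 5

5


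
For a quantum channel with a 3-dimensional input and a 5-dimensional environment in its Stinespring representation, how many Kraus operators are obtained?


Tracing out the environment in an orthonormal basis {|i>_E} gives Kraus operators K_i = <i|_E U |0>_E.
Number of Kraus operators = dim(H_env) = d_env
= 5

5


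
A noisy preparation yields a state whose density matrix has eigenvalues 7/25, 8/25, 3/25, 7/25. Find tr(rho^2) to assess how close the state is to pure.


tr(rho^2) = sum of eigenvalues squared
= (7/25)^2 + (8/25)^2 + (3/25)^2 + (7/25)^2
= (49 + 64 + 9 + 49) / 625
= 171/625
= 0.2736

0.2736


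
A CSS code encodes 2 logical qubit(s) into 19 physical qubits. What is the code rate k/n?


Code rate R = k/n
= 2/19
= 0.1053

0.1053


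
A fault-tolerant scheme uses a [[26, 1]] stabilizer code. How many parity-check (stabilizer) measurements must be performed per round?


For an [[n,k]] stabilizer code:
Number of stabilizer generators = n - k
= 26 - 1
= 25

25


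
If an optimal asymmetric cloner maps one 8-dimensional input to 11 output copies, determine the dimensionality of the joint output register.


Output space = H^(tensor 11) where dim(H) = 8
dim = 8^11
= 64 (after 2 factors)
= 512 (after 3 factors)
= 4096 (after 4 factors)
= 32768 (after 5 factors)
= 262144 (after 6 factors)
= 2097152 (after 7 factors)
= 16777216 (after 8 factors)
= 134217728 (after 9 factors)
= 1073741824 (after 10 factors)
= 8589934592 (after 11 factors)
= 8589934592

8589934592


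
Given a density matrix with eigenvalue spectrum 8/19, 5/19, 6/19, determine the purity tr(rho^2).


tr(rho^2) = sum of eigenvalues squared
= (8/19)^2 + (5/19)^2 + (6/19)^2
= (64 + 25 + 36) / 361
= 125/361
= 0.3463

0.3463


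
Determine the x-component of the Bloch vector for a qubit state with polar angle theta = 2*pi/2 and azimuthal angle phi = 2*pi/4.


theta = 3.1416, phi = 1.5708
r_x = sin(theta)*cos(phi) = 0.0000 * 0.0000
r_x = 0.0000

0.0000


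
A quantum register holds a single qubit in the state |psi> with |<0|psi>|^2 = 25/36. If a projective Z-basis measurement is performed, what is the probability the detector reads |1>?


|alpha|^2 = 25/36 = 0.6944
|beta|^2 = 1 - 25/36 = 11/36 = 0.3056
P(|1>) = |beta|^2 = 0.3056

0.3056


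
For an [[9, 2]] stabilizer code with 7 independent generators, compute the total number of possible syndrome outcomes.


Each stabilizer generator gives a binary (+1 or -1) measurement outcome.
With 7 independent generators:
Total syndromes = 2^7
= 128

128


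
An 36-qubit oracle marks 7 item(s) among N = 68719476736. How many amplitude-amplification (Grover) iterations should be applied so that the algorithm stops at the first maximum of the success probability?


After j Grover iterations the success probability is P(j) = sin^2((2j+1)*theta), where sin(theta) = sqrt(k/N).
N = 2^36 = 68719476736, k = 7
sin(theta) = sqrt(k/N) = 1.009274029e-05
theta = arcsin(sqrt(k/N)) = 1.009274029e-05 rad
P(j) reaches its first maximum when (2j+1)*theta is as close as possible to pi/2, i.e. j = round(pi/(4*theta) - 1/2).
pi/(4*theta) - 1/2 = 77817.6287
(For comparison, the common estimate pi/4 * sqrt(N/k) = 77818.1287; the exact maximiser is used here.)
Optimal iterations = 77818

77818


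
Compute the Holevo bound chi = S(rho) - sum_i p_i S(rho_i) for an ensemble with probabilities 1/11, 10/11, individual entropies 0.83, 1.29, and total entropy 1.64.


chi = S(rho) - sum_i p_i * S(rho_i)
Weighted entropy = 1/11 * 0.83 + 10/11 * 1.29
= 1.2482
chi = 1.64 - 1.2482
= 0.3918

0.3918


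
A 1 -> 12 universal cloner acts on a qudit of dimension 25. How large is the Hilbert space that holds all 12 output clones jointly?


Output space = H^(tensor 12) where dim(H) = 25
dim = 25^12
= 625 (after 2 factors)
= 15625 (after 3 factors)
= 390625 (after 4 factors)
= 9765625 (after 5 factors)
= 244140625 (after 6 factors)
= 6103515625 (after 7 factors)
= 152587890625 (after 8 factors)
= 3814697265625 (after 9 factors)
= 95367431640625 (after 10 factors)
= 2384185791015625 (after 11 factors)
= 59604644775390625 (after 12 factors)
= 59604644775390625

59604644775390625


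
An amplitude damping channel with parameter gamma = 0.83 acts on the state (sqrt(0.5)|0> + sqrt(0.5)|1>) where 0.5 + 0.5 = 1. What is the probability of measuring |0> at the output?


For amplitude damping with parameter gamma on state sqrt(a)|0> + sqrt(b)|1>:
alpha^2 = 0.5, beta^2 = 0.5
P(|0>) = alpha^2 + gamma * beta^2
= 0.5 + 0.83 * 0.5
= 0.5 + 0.4150
= 0.9150

0.9150


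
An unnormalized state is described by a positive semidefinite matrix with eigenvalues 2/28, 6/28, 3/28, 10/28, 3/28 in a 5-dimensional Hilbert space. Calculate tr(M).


tr(M) = sum of eigenvalues
= 2/28 + 6/28 + 3/28 + 10/28 + 3/28
= 24/28
= 0.8571

0.8571


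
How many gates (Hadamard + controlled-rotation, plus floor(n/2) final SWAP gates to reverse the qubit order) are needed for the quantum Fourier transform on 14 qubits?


Hadamard gates: 14
Controlled rotations: n*(n-1)/2 = 14*13/2 = 91
SWAP gates: floor(n/2) = floor(14/2) = 7
Total = 14 + 91 + 7
= 112

112


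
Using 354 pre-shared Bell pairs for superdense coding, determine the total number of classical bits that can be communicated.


Superdense coding allows 2 classical bits per shared entangled pair.
354 pair(s) -> 2 * 354 = 708 classical bits

708


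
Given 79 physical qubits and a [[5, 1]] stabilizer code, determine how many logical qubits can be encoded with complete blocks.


Each code block uses 5 physical qubits for 1 logical qubit(s).
Number of complete blocks = floor(79 / 5) = 15
Logical qubits = 15 * 1
= 15

15


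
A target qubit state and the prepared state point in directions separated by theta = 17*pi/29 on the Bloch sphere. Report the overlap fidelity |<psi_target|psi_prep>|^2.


For states separated by angle theta on Bloch sphere:
F = cos^2(theta/2)
theta = 17*pi/29 = 1.8416
theta/2 = 0.9208
cos(theta/2) = 0.6052
F = 0.3662

0.3662


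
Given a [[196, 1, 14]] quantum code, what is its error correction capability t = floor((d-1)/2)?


Code parameters: [[196, 1, 14]], distance d = 14.
Number of correctable errors = floor((d-1)/2)
= floor((14 - 1)/2)
= floor(13/2)
= 6

6


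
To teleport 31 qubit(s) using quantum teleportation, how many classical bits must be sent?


Quantum teleportation requires 2 classical bits per qubit teleported.
31 qubit(s) -> 2 * 31 = 62 classical bits

62


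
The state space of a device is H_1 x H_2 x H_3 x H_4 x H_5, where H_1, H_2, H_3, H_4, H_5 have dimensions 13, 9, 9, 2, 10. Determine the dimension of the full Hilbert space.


dim(H_1 x H_2 x H_3 x H_4 x H_5) = 13 * 9 * 9 * 2 * 10
= 117 * 9 * 2 * 10
= 1053 * 2 * 10
= 2106 * 10
= 21060

21060


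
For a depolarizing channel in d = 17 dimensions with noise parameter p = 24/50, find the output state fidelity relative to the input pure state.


F = (1-p) + p/d
= (1 - 0.4800) + 0.4800/17
= 0.5200 + 0.0282
= 0.5482

0.5482


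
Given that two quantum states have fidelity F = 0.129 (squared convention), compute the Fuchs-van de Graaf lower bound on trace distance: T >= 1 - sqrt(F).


Fuchs-van de Graaf (squared-fidelity convention): 1 - sqrt(F) <= T <= sqrt(1 - F).
Lower bound: T >= 1 - sqrt(F)
sqrt(F) = sqrt(0.129) = 0.3592
T >= 1 - 0.3592
T >= 0.6408

0.6408


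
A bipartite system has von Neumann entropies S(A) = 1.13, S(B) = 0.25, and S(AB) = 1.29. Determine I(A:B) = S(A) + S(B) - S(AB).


I(A:B) = S(A) + S(B) - S(AB)
= 1.13 + 0.25 - 1.29
= 0.0900

0.0900


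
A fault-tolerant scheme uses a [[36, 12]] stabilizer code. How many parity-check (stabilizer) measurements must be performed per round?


For an [[n,k]] stabilizer code:
Number of stabilizer generators = n - k
= 36 - 12
= 24

24
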